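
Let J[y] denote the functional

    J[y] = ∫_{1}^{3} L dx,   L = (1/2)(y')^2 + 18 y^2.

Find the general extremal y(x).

The Lagrangian is L = (1/2)(y')^2 + 18 y^2.
∂L/∂y = 36y.
∂L/∂y' = y'.
The Euler-Lagrange equation d/dx(∂L/∂y') − ∂L/∂y = 0 becomes:
    y'' - 36 y = 0
General solution: y(x) = A e^(6x) + B e^(-6x), where A and B are arbitrary constants fixed by the endpoint conditions.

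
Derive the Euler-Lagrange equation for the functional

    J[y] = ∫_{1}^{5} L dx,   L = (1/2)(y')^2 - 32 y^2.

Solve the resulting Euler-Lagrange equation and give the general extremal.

The Lagrangian is L = (1/2)(y')^2 - 32 y^2.
∂L/∂y = -64y.
∂L/∂y' = y'.
The Euler-Lagrange equation d/dx(∂L/∂y') − ∂L/∂y = 0 becomes:
    y'' + 64 y = 0
General solution: y(x) = A sin(8x) + B cos(8x), where A and B are arbitrary constants fixed by the endpoint conditions.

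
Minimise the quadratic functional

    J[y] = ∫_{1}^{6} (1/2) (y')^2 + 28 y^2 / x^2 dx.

The Lagrangian is L = (1/2) (y')^2 + 28 y^2 / x^2.
Compute ∂L/∂y = 56y/x^2, ∂L/∂y' = y'.
The Euler-Lagrange equation d/dx(∂L/∂y') − ∂L/∂y = 0 reduces to
    y'' − 56/x^2 · y = 0  (x > 0).
Its general solution is
    y(x) = A x^8 + B x^(-7),
with A, B fixed by the endpoint conditions.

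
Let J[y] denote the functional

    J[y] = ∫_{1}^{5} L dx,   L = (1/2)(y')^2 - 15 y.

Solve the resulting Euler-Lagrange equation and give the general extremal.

The Lagrangian is L = (1/2)(y')^2 - 15 y.
∂L/∂y = -15.
∂L/∂y' = y'.
The Euler-Lagrange equation d/dx(∂L/∂y') − ∂L/∂y = 0 becomes:
    y'' + 15 = 0
General solution: y(x) = -(15/2) x^2 + A x + B, where A and B are arbitrary constants fixed by the endpoint conditions.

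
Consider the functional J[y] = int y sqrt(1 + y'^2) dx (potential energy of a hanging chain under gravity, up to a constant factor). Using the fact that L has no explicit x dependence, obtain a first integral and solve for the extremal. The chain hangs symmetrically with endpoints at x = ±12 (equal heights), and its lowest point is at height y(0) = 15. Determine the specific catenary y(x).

The Lagrangian L(y, y') = y sqrt(1 + y'^2) has no explicit x dependence, so the Beltrami identity applies:
    L − y' ∂L/∂y' = C.
Compute ∂L/∂y' = y · y' / sqrt(1 + y'^2). Then
    L − y' ∂L/∂y'
    = y sqrt(1 + y'^2) − y · y'^2 / sqrt(1 + y'^2)
    = y (1 + y'^2 − y'^2) / sqrt(1 + y'^2)
    = y / sqrt(1 + y'^2) = C.
Squaring gives y^2 = C^2 (1 + y'^2), i.e.
    y'^2 = y^2 / C^2 − 1.
Separating variables,
    dy / sqrt(y^2 − C^2) = dx / C,
and integrating gives arccosh(y / C) = (x − a)/C, so
    y(x) = C cosh((x − a)/C),
the catenary. The constants C and a are fixed by the two endpoint conditions (and, for the hanging-chain problem, the length constraint selects C).
Now fit the given data. The endpoints x = ±12 are symmetric at equal height, so the catenary is even about its minimum: a = 0 and y(x) = C cosh(x/C). The lowest point is y(0) = C cosh(0) = C, and we are told y(0) = 15, so C = 15. Therefore
    y(x) = 15 cosh(x/15),
and at the endpoints
    y(±12) = 15 cosh(12/15).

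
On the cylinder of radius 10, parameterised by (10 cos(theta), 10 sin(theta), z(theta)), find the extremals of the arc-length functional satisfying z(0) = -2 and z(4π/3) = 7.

Parameterise the cylinder of radius R = 10 as
    r(θ) = (10 cos θ, 10 sin θ, z(θ)).
The arc-length element is
    ds = sqrt(100 + (dz/dθ)^2) dθ,
so the Lagrangian is L = sqrt(100 + z'^2).
L depends on z' only, not on z or θ, so ∂L/∂z = 0 and
    ∂L/∂z' = z' / sqrt(100 + z'^2).
The Euler-Lagrange equation gives
    d/dθ( z' / sqrt(100 + z'^2) ) = 0,
so z' is constant. Integrating once:
    z(θ) = a θ + b,
a helix on the cylinder (a straight line when the cylinder is unrolled). The constants a, b are determined by the endpoint conditions.
With endpoint conditions z(0) = -2 and z(4π/3) = 7: from z(0) = b we get b = -2, and a·4π/3 + -2 = 7 gives a = 27/(4π), so
    z(θ) = (27/(4π)) θ − 2.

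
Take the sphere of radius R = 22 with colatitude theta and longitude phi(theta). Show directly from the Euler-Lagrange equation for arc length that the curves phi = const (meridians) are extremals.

On the sphere of radius R = 22 with spherical coordinates (θ, φ), the induced metric is
    ds^2 = 484(dθ^2 + sin^2(θ) dφ^2).
Using θ as the parameter, the arc-length functional becomes
    J[φ] = ∫ 22 sqrt(1 + sin^2(θ) (dφ/dθ)^2) dθ.
So L = 22 sqrt(1 + sin^2(θ) φ'^2). Compute
    ∂L/∂φ = 0  (L has no explicit φ dependence),
    ∂L/∂φ' = 22 sin^2(θ) φ' / sqrt(1 + sin^2(θ) φ'^2).
For the candidate φ(θ) = c (constant), φ' = 0, so ∂L/∂φ' evaluated along the candidate vanishes, and ∂L/∂φ is identically zero. Hence
    d/dθ(∂L/∂φ') − ∂L/∂φ = 0
is satisfied. Therefore meridians φ = const are extremals of arc length — they are geodesics on the sphere.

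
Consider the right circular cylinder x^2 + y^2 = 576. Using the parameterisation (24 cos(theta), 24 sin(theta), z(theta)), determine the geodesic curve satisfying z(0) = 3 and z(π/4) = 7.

Parameterise the cylinder of radius R = 24 as
    r(θ) = (24 cos θ, 24 sin θ, z(θ)).
The arc-length element is
    ds = sqrt(576 + (dz/dθ)^2) dθ,
so the Lagrangian is L = sqrt(576 + z'^2).
L depends on z' only, not on z or θ, so ∂L/∂z = 0 and
    ∂L/∂z' = z' / sqrt(576 + z'^2).
The Euler-Lagrange equation gives
    d/dθ( z' / sqrt(576 + z'^2) ) = 0,
so z' is constant. Integrating once:
    z(θ) = a θ + b,
a helix on the cylinder (a straight line when the cylinder is unrolled). The constants a, b are determined by the endpoint conditions.
With endpoint conditions z(0) = 3 and z(π/4) = 7: from z(0) = b we get b = 3, and a·π/4 + 3 = 7 gives a = 16/π, so
    z(θ) = (16/π) θ + 3.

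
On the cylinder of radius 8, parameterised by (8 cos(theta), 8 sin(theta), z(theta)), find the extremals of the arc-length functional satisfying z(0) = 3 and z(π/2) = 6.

Parameterise the cylinder of radius R = 8 as
    r(θ) = (8 cos θ, 8 sin θ, z(θ)).
The arc-length element is
    ds = sqrt(64 + (dz/dθ)^2) dθ,
so the Lagrangian is L = sqrt(64 + z'^2).
L depends on z' only, not on z or θ, so ∂L/∂z = 0 and
    ∂L/∂z' = z' / sqrt(64 + z'^2).
The Euler-Lagrange equation gives
    d/dθ( z' / sqrt(64 + z'^2) ) = 0,
so z' is constant. Integrating once:
    z(θ) = a θ + b,
a helix on the cylinder (a straight line when the cylinder is unrolled). The constants a, b are determined by the endpoint conditions.
With endpoint conditions z(0) = 3 and z(π/2) = 6: from z(0) = b we get b = 3, and a·π/2 + 3 = 6 gives a = 6/π, so
    z(θ) = (6/π) θ + 3.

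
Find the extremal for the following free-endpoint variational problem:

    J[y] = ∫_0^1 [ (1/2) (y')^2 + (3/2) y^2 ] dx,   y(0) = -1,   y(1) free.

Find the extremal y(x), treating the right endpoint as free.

The Lagrangian L = (1/2) (y')^2 + (3/2) y^2 gives
    ∂L/∂y = 3 y,   ∂L/∂y' = y'.
Euler-Lagrange: y'' − 3 y = 0.
With k = sqrt(3), the general solution is
    y(x) = A cosh(sqrt(3) x) + B sinh(sqrt(3) x).
Fixed left endpoint y(0) = -1 ⇒ A = -1.
The right endpoint x = 1 is free, so the natural (transversality) condition is ∂L/∂y' |_{x=1} = 0, i.e. y'(1) = 0.
Compute y'(x) = A k sinh(k x) + B k cosh(k x), so
    y'(1) = A k sinh(k·1) + B k cosh(k·1) = 0
    ⇒ B = −A tanh(k·1) = tanh(sqrt(3)·1).
Therefore the extremal is
    y(x) = −cosh(sqrt(3) x) + tanh(sqrt(3)·1) sinh(sqrt(3) x).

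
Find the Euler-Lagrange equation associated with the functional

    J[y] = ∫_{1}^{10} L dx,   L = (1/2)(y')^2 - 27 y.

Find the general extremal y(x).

The Lagrangian is L = (1/2)(y')^2 - 27 y.
∂L/∂y = -27.
∂L/∂y' = y'.
The Euler-Lagrange equation d/dx(∂L/∂y') − ∂L/∂y = 0 becomes:
    y'' + 27 = 0
General solution: y(x) = -(27/2) x^2 + A x + B, where A and B are arbitrary constants fixed by the endpoint conditions.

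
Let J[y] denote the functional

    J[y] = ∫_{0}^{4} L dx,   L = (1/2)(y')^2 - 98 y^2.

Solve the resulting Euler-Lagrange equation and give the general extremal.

The Lagrangian is L = (1/2)(y')^2 - 98 y^2.
∂L/∂y = -196y.
∂L/∂y' = y'.
The Euler-Lagrange equation d/dx(∂L/∂y') − ∂L/∂y = 0 becomes:
    y'' + 196 y = 0
General solution: y(x) = A sin(14x) + B cos(14x), where A and B are arbitrary constants fixed by the endpoint conditions.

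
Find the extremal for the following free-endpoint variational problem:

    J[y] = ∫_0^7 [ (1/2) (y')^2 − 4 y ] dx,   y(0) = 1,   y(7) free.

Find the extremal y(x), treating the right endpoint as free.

The Lagrangian L = (1/2) (y')^2 − 4 y gives
    ∂L/∂y = −4,   ∂L/∂y' = y'.
Euler-Lagrange: d/dx(y') − (−4) = 0, i.e. y'' + 4 = 0, so
    y(x) = −(4/2) x^2 + C1 x + C2.
Fixed left endpoint y(0) = 1 ⇒ C2 = 1.
The right endpoint x = 7 is free, so the natural (transversality) condition is ∂L/∂y' |_{x=7} = 0, i.e. y'(7) = 0.
Compute y'(x) = −4 x + C1, so y'(7) = −28 + C1 = 0 ⇒ C1 = 28.
Therefore the extremal is
    y(x) = −2 x^2 + 28 x + 1.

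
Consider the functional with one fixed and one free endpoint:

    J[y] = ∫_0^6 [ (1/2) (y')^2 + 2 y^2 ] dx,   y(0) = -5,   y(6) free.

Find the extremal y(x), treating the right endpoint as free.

The Lagrangian L = (1/2) (y')^2 + 2 y^2 gives
    ∂L/∂y = 4 y,   ∂L/∂y' = y'.
Euler-Lagrange: y'' − 4 y = 0.
With k = 2, the general solution is
    y(x) = A cosh(2 x) + B sinh(2 x).
Fixed left endpoint y(0) = -5 ⇒ A = -5.
The right endpoint x = 6 is free, so the natural (transversality) condition is ∂L/∂y' |_{x=6} = 0, i.e. y'(6) = 0.
Compute y'(x) = A k sinh(k x) + B k cosh(k x), so
    y'(6) = A k sinh(k·6) + B k cosh(k·6) = 0
    ⇒ B = −A tanh(k·6) = 5 tanh(2·6).
Therefore the extremal is
    y(x) = −5 cosh(2 x) + 5 tanh(2·6) sinh(2 x).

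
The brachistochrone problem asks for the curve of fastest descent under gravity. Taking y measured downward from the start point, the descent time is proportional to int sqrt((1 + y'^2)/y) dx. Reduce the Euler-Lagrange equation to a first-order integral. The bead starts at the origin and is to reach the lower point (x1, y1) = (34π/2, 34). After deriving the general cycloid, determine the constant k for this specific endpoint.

The Lagrangian L = sqrt((1 + y'^2) / y) has no explicit x dependence, so the Beltrami identity applies:
    L − y' ∂L/∂y' = C.
Compute ∂L/∂y' = y' / sqrt(y (1 + y'^2)).
Substitute:
    sqrt((1 + y'^2)/y) − y'·y' / sqrt(y (1 + y'^2))
    = (1 + y'^2) / sqrt(y (1 + y'^2)) − y'^2 / sqrt(y (1 + y'^2))
    = 1 / sqrt(y (1 + y'^2)) = C.
Squaring and rearranging gives the first integral
    y (1 + y'^2) = 1/C^2 =: k   (constant).
Solving this first-order ODE by the substitution
    y = (k/2)(1 − cos θ)
yields the cycloid parameterisation
    x(θ) = (k/2)(θ − sin θ),   y(θ) = (k/2)(1 − cos θ).
The constant k is fixed by the endpoint condition.
Now fit the given lower endpoint (x1, y1) = (34π/2, 34). At the bottom of the first arch (θ = π), the parametric equations give
    y(π) = (k/2)(1 − cos π) = k,
    x(π) = (k/2)(π − sin π) = kπ/2.
Matching y(π) = 34 gives k = 34, consistent with x(π) = 34π/2. Therefore the specific cycloid is
    x(θ) = (34/2)(θ − sin θ),   y(θ) = (34/2)(1 − cos θ).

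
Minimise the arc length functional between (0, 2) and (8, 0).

Arc-length functional: J[y] = ∫ sqrt(1 + (y')^2) dx.
Lagrangian L = sqrt(1 + (y')^2) has no explicit y dependence, so ∂L/∂y = 0 and the Euler-Lagrange equation gives
    d/dx( y' / sqrt(1 + (y')^2) ) = 0  ⇒  y' / sqrt(1 + (y')^2) = const.
Hence y' is constant, so y(x) is affine.
Fitting the endpoints (0, 2) and (8, 0):
    slope m = (0 − 2) / (8 − 0) = -1/4,
    intercept c = 2 − m·0 = 2.
Extremal: y(x) = (-1/4) x + 2.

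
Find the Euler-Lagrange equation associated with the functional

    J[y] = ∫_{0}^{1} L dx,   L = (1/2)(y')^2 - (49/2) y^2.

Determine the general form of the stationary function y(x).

The Lagrangian is L = (1/2)(y')^2 - (49/2) y^2.
∂L/∂y = -49y.
∂L/∂y' = y'.
The Euler-Lagrange equation d/dx(∂L/∂y') − ∂L/∂y = 0 becomes:
    y'' + 49 y = 0
General solution: y(x) = A sin(7x) + B cos(7x), where A and B are arbitrary constants fixed by the endpoint conditions.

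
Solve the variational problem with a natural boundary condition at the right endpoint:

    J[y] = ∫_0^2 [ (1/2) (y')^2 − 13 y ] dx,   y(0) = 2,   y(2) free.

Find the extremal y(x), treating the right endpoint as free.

The Lagrangian L = (1/2) (y')^2 − 13 y gives
    ∂L/∂y = −13,   ∂L/∂y' = y'.
Euler-Lagrange: d/dx(y') − (−13) = 0, i.e. y'' + 13 = 0, so
    y(x) = −(13/2) x^2 + C1 x + C2.
Fixed left endpoint y(0) = 2 ⇒ C2 = 2.
The right endpoint x = 2 is free, so the natural (transversality) condition is ∂L/∂y' |_{x=2} = 0, i.e. y'(2) = 0.
Compute y'(x) = −13 x + C1, so y'(2) = −26 + C1 = 0 ⇒ C1 = 26.
Therefore the extremal is
    y(x) = −(13/2) x^2 + 26 x + 2.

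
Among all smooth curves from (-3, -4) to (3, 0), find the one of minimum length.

Arc-length functional: J[y] = ∫ sqrt(1 + (y')^2) dx.
Lagrangian L = sqrt(1 + (y')^2) has no explicit y dependence, so ∂L/∂y = 0 and the Euler-Lagrange equation gives
    d/dx( y' / sqrt(1 + (y')^2) ) = 0  ⇒  y' / sqrt(1 + (y')^2) = const.
Hence y' is constant, so y(x) is affine.
Fitting the endpoints (-3, -4) and (3, 0):
    slope m = (0 − (-4)) / (3 − (-3)) = 2/3,
    intercept c = (-4) − m·(-3) = -2.
Extremal: y(x) = (2/3) x - 2.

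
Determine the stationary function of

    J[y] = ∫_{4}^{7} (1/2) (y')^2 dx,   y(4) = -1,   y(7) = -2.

The Lagrangian is L = (1/2) (y')^2.
Compute ∂L/∂y = 0, ∂L/∂y' = y'.
The Euler-Lagrange equation d/dx(∂L/∂y') − ∂L/∂y = 0 reduces to
    y'' = 0.
Its general solution is
    y(x) = A x + B,
with A, B fixed by the endpoint conditions.
Applying the endpoint conditions y(4) = -1 and y(7) = -2: solve A·4 + B = -1 and A·7 + B = -2. Subtracting gives A(7 − 4) = -2 − -1, so A = -1/3, and B = -1 − A·4 = 1/3. Therefore
    y(x) = (-1/3) x + 1/3.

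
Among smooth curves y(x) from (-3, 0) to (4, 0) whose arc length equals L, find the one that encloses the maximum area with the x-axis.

Set up the augmented Lagrangian using a multiplier λ for the length constraint:
    F(y, y') = y − λ sqrt(1 + y'^2).
F has no explicit x dependence, so the Beltrami identity yields a first integral
    F − y' ∂F/∂y' = C.
Compute ∂F/∂y' = −λ y' / sqrt(1 + y'^2). Then
    y − λ sqrt(1 + y'^2) + λ y'^2 / sqrt(1 + y'^2) = C
    ⇒  y − λ / sqrt(1 + y'^2) = C.
Solving for y' and integrating gives
    (x − a)^2 + (y − b)^2 = λ^2,
a circular arc of radius λ. The constants a, b are determined by the endpoint conditions y(-3) = y(4) = 0, and λ is fixed implicitly by the length constraint
    ∫_{-3}^{4} sqrt(1 + y'^2) dx = L.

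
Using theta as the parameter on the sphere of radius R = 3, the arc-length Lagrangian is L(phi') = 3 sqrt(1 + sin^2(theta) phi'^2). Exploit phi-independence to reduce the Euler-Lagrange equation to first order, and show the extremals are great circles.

On the sphere of radius R = 3 with spherical coordinates (θ, φ), the induced metric is
    ds^2 = 9(dθ^2 + sin^2(θ) dφ^2).
Parameterise by θ; the arc-length functional is
    J[φ] = ∫ 3 sqrt(1 + sin^2(θ) (dφ/dθ)^2) dθ,
so L = 3 sqrt(1 + sin^2(θ) φ'^2). Compute
    ∂L/∂φ = 0  (L has no explicit φ dependence),
    ∂L/∂φ' = 3 sin^2(θ) φ' / sqrt(1 + sin^2(θ) φ'^2).
Since ∂L/∂φ = 0, the Euler-Lagrange equation
    d/dθ(∂L/∂φ') − ∂L/∂φ = 0
reduces to d/dθ(∂L/∂φ') = 0, i.e. the momentum conjugate to φ is conserved:
    3 sin^2(θ) φ' / sqrt(1 + sin^2(θ) φ'^2) = C.
The overall factor of 3 is constant, so dividing through gives Clairaut's relation sin^2(θ) φ' / sqrt(1 + sin^2(θ) φ'^2) = C' (with C' = C/3). Solving for φ' and integrating gives the great-circle family
    cot(θ) = A cos(φ − φ_0),
i.e. the intersection of the sphere with a plane through the origin. The two constants A and φ_0 (equivalently C and one phase) are fixed by the two endpoint conditions.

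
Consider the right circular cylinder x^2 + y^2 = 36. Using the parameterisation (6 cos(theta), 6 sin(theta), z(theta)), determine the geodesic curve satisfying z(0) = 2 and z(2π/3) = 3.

Parameterise the cylinder of radius R = 6 as
    r(θ) = (6 cos θ, 6 sin θ, z(θ)).
The arc-length element is
    ds = sqrt(36 + (dz/dθ)^2) dθ,
so the Lagrangian is L = sqrt(36 + z'^2).
L depends on z' only, not on z or θ, so ∂L/∂z = 0 and
    ∂L/∂z' = z' / sqrt(36 + z'^2).
The Euler-Lagrange equation gives
    d/dθ( z' / sqrt(36 + z'^2) ) = 0,
so z' is constant. Integrating once:
    z(θ) = a θ + b,
a helix on the cylinder (a straight line when the cylinder is unrolled). The constants a, b are determined by the endpoint conditions.
With endpoint conditions z(0) = 2 and z(2π/3) = 3: from z(0) = b we get b = 2, and a·2π/3 + 2 = 3 gives a = 3/(2π), so
    z(θ) = (3/(2π)) θ + 2.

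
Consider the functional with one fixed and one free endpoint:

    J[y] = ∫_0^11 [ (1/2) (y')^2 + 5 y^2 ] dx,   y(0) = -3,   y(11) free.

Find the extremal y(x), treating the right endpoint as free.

The Lagrangian L = (1/2) (y')^2 + 5 y^2 gives
    ∂L/∂y = 10 y,   ∂L/∂y' = y'.
Euler-Lagrange: y'' − 10 y = 0.
With k = sqrt(10), the general solution is
    y(x) = A cosh(sqrt(10) x) + B sinh(sqrt(10) x).
Fixed left endpoint y(0) = -3 ⇒ A = -3.
The right endpoint x = 11 is free, so the natural (transversality) condition is ∂L/∂y' |_{x=11} = 0, i.e. y'(11) = 0.
Compute y'(x) = A k sinh(k x) + B k cosh(k x), so
    y'(11) = A k sinh(k·11) + B k cosh(k·11) = 0
    ⇒ B = −A tanh(k·11) = 3 tanh(sqrt(10)·11).
Therefore the extremal is
    y(x) = −3 cosh(sqrt(10) x) + 3 tanh(sqrt(10)·11) sinh(sqrt(10) x).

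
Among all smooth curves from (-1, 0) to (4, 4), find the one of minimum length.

Arc-length functional: J[y] = ∫ sqrt(1 + (y')^2) dx.
Lagrangian L = sqrt(1 + (y')^2) has no explicit y dependence, so ∂L/∂y = 0 and the Euler-Lagrange equation gives
    d/dx( y' / sqrt(1 + (y')^2) ) = 0  ⇒  y' / sqrt(1 + (y')^2) = const.
Hence y' is constant, so y(x) is affine.
Fitting the endpoints (-1, 0) and (4, 4):
    slope m = (4 − 0) / (4 − (-1)) = 4/5,
    intercept c = 0 − m·(-1) = 4/5.
Extremal: y(x) = (4/5) x + 4/5.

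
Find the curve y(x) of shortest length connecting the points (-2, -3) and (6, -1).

Arc-length functional: J[y] = ∫ sqrt(1 + (y')^2) dx.
Lagrangian L = sqrt(1 + (y')^2) has no explicit y dependence, so ∂L/∂y = 0 and the Euler-Lagrange equation gives
    d/dx( y' / sqrt(1 + (y')^2) ) = 0  ⇒  y' / sqrt(1 + (y')^2) = const.
Hence y' is constant, so y(x) is affine.
Fitting the endpoints (-2, -3) and (6, -1):
    slope m = ((-1) − (-3)) / (6 − (-2)) = 1/4,
    intercept c = (-3) − m·(-2) = -5/2.
Extremal: y(x) = (1/4) x - 5/2.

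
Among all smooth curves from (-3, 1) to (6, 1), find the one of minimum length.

Arc-length functional: J[y] = ∫ sqrt(1 + (y')^2) dx.
Lagrangian L = sqrt(1 + (y')^2) has no explicit y dependence, so ∂L/∂y = 0 and the Euler-Lagrange equation gives
    d/dx( y' / sqrt(1 + (y')^2) ) = 0  ⇒  y' / sqrt(1 + (y')^2) = const.
Hence y' is constant, so y(x) is affine.
Fitting the endpoints (-3, 1) and (6, 1):
    slope m = (1 − 1) / (6 − (-3)) = 0,
    intercept c = 1 − m·(-3) = 1.
Extremal: y(x) = 1.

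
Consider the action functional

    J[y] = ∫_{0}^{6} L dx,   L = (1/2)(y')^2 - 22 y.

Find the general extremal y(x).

The Lagrangian is L = (1/2)(y')^2 - 22 y.
∂L/∂y = -22.
∂L/∂y' = y'.
The Euler-Lagrange equation d/dx(∂L/∂y') − ∂L/∂y = 0 becomes:
    y'' + 22 = 0
General solution: y(x) = -11 x^2 + A x + B, where A and B are arbitrary constants fixed by the endpoint conditions.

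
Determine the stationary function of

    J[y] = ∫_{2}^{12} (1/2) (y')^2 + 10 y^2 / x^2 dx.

The Lagrangian is L = (1/2) (y')^2 + 10 y^2 / x^2.
Compute ∂L/∂y = 20y/x^2, ∂L/∂y' = y'.
The Euler-Lagrange equation d/dx(∂L/∂y') − ∂L/∂y = 0 reduces to
    y'' − 20/x^2 · y = 0  (x > 0).
Its general solution is
    y(x) = A x^5 + B x^(-4),
with A, B fixed by the endpoint conditions.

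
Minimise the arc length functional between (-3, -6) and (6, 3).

Arc-length functional: J[y] = ∫ sqrt(1 + (y')^2) dx.
Lagrangian L = sqrt(1 + (y')^2) has no explicit y dependence, so ∂L/∂y = 0 and the Euler-Lagrange equation gives
    d/dx( y' / sqrt(1 + (y')^2) ) = 0  ⇒  y' / sqrt(1 + (y')^2) = const.
Hence y' is constant, so y(x) is affine.
Fitting the endpoints (-3, -6) and (6, 3):
    slope m = (3 − (-6)) / (6 − (-3)) = 1,
    intercept c = (-6) − m·(-3) = -3.
Extremal: y(x) = x - 3.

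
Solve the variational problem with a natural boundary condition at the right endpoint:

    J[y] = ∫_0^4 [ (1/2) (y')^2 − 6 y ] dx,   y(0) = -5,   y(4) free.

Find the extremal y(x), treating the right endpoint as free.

The Lagrangian L = (1/2) (y')^2 − 6 y gives
    ∂L/∂y = −6,   ∂L/∂y' = y'.
Euler-Lagrange: d/dx(y') − (−6) = 0, i.e. y'' + 6 = 0, so
    y(x) = −(6/2) x^2 + C1 x + C2.
Fixed left endpoint y(0) = -5 ⇒ C2 = -5.
The right endpoint x = 4 is free, so the natural (transversality) condition is ∂L/∂y' |_{x=4} = 0, i.e. y'(4) = 0.
Compute y'(x) = −6 x + C1, so y'(4) = −24 + C1 = 0 ⇒ C1 = 24.
Therefore the extremal is
    y(x) = −3 x^2 + 24 x − 5.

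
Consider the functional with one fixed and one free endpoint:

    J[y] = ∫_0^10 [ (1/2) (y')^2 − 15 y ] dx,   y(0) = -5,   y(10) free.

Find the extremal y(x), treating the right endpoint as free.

The Lagrangian L = (1/2) (y')^2 − 15 y gives
    ∂L/∂y = −15,   ∂L/∂y' = y'.
Euler-Lagrange: d/dx(y') − (−15) = 0, i.e. y'' + 15 = 0, so
    y(x) = −(15/2) x^2 + C1 x + C2.
Fixed left endpoint y(0) = -5 ⇒ C2 = -5.
The right endpoint x = 10 is free, so the natural (transversality) condition is ∂L/∂y' |_{x=10} = 0, i.e. y'(10) = 0.
Compute y'(x) = −15 x + C1, so y'(10) = −150 + C1 = 0 ⇒ C1 = 150.
Therefore the extremal is
    y(x) = −(15/2) x^2 + 150 x − 5.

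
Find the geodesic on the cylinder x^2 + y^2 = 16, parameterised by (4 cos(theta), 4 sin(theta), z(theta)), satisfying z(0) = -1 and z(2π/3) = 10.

Parameterise the cylinder of radius R = 4 as
    r(θ) = (4 cos θ, 4 sin θ, z(θ)).
The arc-length element is
    ds = sqrt(16 + (dz/dθ)^2) dθ,
so the Lagrangian is L = sqrt(16 + z'^2).
L depends on z' only, not on z or θ, so ∂L/∂z = 0 and
    ∂L/∂z' = z' / sqrt(16 + z'^2).
The Euler-Lagrange equation gives
    d/dθ( z' / sqrt(16 + z'^2) ) = 0,
so z' is constant. Integrating once:
    z(θ) = a θ + b,
a helix on the cylinder (a straight line when the cylinder is unrolled). The constants a, b are determined by the endpoint conditions.
With endpoint conditions z(0) = -1 and z(2π/3) = 10: from z(0) = b we get b = -1, and a·2π/3 + -1 = 10 gives a = 33/(2π), so
    z(θ) = (33/(2π)) θ − 1.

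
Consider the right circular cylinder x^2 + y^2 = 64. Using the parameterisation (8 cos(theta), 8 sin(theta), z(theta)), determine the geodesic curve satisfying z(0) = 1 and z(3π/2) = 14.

Parameterise the cylinder of radius R = 8 as
    r(θ) = (8 cos θ, 8 sin θ, z(θ)).
The arc-length element is
    ds = sqrt(64 + (dz/dθ)^2) dθ,
so the Lagrangian is L = sqrt(64 + z'^2).
L depends on z' only, not on z or θ, so ∂L/∂z = 0 and
    ∂L/∂z' = z' / sqrt(64 + z'^2).
The Euler-Lagrange equation gives
    d/dθ( z' / sqrt(64 + z'^2) ) = 0,
so z' is constant. Integrating once:
    z(θ) = a θ + b,
a helix on the cylinder (a straight line when the cylinder is unrolled). The constants a, b are determined by the endpoint conditions.
With endpoint conditions z(0) = 1 and z(3π/2) = 14: from z(0) = b we get b = 1, and a·3π/2 + 1 = 14 gives a = 26/(3π), so
    z(θ) = (26/(3π)) θ + 1.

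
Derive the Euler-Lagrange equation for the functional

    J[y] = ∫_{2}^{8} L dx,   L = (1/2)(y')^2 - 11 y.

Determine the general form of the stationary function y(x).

The Lagrangian is L = (1/2)(y')^2 - 11 y.
∂L/∂y = -11.
∂L/∂y' = y'.
The Euler-Lagrange equation d/dx(∂L/∂y') − ∂L/∂y = 0 becomes:
    y'' + 11 = 0
General solution: y(x) = -(11/2) x^2 + A x + B, where A and B are arbitrary constants fixed by the endpoint conditions.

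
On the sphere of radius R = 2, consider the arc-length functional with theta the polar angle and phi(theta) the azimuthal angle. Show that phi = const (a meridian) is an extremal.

On the sphere of radius R = 2 with spherical coordinates (θ, φ), the induced metric is
    ds^2 = 4(dθ^2 + sin^2(θ) dφ^2).
Using θ as the parameter, the arc-length functional becomes
    J[φ] = ∫ 2 sqrt(1 + sin^2(θ) (dφ/dθ)^2) dθ.
So L = 2 sqrt(1 + sin^2(θ) φ'^2). Compute
    ∂L/∂φ = 0  (L has no explicit φ dependence),
    ∂L/∂φ' = 2 sin^2(θ) φ' / sqrt(1 + sin^2(θ) φ'^2).
For the candidate φ(θ) = c (constant), φ' = 0, so ∂L/∂φ' evaluated along the candidate vanishes, and ∂L/∂φ is identically zero. Hence
    d/dθ(∂L/∂φ') − ∂L/∂φ = 0
is satisfied. Therefore meridians φ = const are extremals of arc length — they are geodesics on the sphere.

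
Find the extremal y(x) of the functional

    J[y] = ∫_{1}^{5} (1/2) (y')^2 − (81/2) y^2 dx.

The Lagrangian is L = (1/2) (y')^2 − (81/2) y^2.
Compute ∂L/∂y = -81y, ∂L/∂y' = y'.
The Euler-Lagrange equation d/dx(∂L/∂y') − ∂L/∂y = 0 reduces to
    y'' + 81 y = 0.
Its general solution is
    y(x) = A sin(9x) + B cos(9x),
with A, B fixed by the endpoint conditions.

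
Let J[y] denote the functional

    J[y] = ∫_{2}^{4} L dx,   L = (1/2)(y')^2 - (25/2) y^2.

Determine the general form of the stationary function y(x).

The Lagrangian is L = (1/2)(y')^2 - (25/2) y^2.
∂L/∂y = -25y.
∂L/∂y' = y'.
The Euler-Lagrange equation d/dx(∂L/∂y') − ∂L/∂y = 0 becomes:
    y'' + 25 y = 0
General solution: y(x) = A sin(5x) + B cos(5x), where A and B are arbitrary constants fixed by the endpoint conditions.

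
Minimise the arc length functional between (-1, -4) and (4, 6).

Arc-length functional: J[y] = ∫ sqrt(1 + (y')^2) dx.
Lagrangian L = sqrt(1 + (y')^2) has no explicit y dependence, so ∂L/∂y = 0 and the Euler-Lagrange equation gives
    d/dx( y' / sqrt(1 + (y')^2) ) = 0  ⇒  y' / sqrt(1 + (y')^2) = const.
Hence y' is constant, so y(x) is affine.
Fitting the endpoints (-1, -4) and (4, 6):
    slope m = (6 − (-4)) / (4 − (-1)) = 2,
    intercept c = (-4) − m·(-1) = -2.
Extremal: y(x) = 2 x - 2.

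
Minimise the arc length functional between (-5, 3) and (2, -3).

Arc-length functional: J[y] = ∫ sqrt(1 + (y')^2) dx.
Lagrangian L = sqrt(1 + (y')^2) has no explicit y dependence, so ∂L/∂y = 0 and the Euler-Lagrange equation gives
    d/dx( y' / sqrt(1 + (y')^2) ) = 0  ⇒  y' / sqrt(1 + (y')^2) = const.
Hence y' is constant, so y(x) is affine.
Fitting the endpoints (-5, 3) and (2, -3):
    slope m = ((-3) − 3) / (2 − (-5)) = -6/7,
    intercept c = 3 − m·(-5) = -9/7.
Extremal: y(x) = (-6/7) x - 9/7.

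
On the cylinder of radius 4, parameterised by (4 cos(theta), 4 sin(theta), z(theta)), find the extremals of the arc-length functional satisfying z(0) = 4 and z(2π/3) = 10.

Parameterise the cylinder of radius R = 4 as
    r(θ) = (4 cos θ, 4 sin θ, z(θ)).
The arc-length element is
    ds = sqrt(16 + (dz/dθ)^2) dθ,
so the Lagrangian is L = sqrt(16 + z'^2).
L depends on z' only, not on z or θ, so ∂L/∂z = 0 and
    ∂L/∂z' = z' / sqrt(16 + z'^2).
The Euler-Lagrange equation gives
    d/dθ( z' / sqrt(16 + z'^2) ) = 0,
so z' is constant. Integrating once:
    z(θ) = a θ + b,
a helix on the cylinder (a straight line when the cylinder is unrolled). The constants a, b are determined by the endpoint conditions.
With endpoint conditions z(0) = 4 and z(2π/3) = 10: from z(0) = b we get b = 4, and a·2π/3 + 4 = 10 gives a = 9/π, so
    z(θ) = (9/π) θ + 4.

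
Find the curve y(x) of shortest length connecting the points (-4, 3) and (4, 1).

Arc-length functional: J[y] = ∫ sqrt(1 + (y')^2) dx.
Lagrangian L = sqrt(1 + (y')^2) has no explicit y dependence, so ∂L/∂y = 0 and the Euler-Lagrange equation gives
    d/dx( y' / sqrt(1 + (y')^2) ) = 0  ⇒  y' / sqrt(1 + (y')^2) = const.
Hence y' is constant, so y(x) is affine.
Fitting the endpoints (-4, 3) and (4, 1):
    slope m = (1 − 3) / (4 − (-4)) = -1/4,
    intercept c = 3 − m·(-4) = 2.
Extremal: y(x) = (-1/4) x + 2.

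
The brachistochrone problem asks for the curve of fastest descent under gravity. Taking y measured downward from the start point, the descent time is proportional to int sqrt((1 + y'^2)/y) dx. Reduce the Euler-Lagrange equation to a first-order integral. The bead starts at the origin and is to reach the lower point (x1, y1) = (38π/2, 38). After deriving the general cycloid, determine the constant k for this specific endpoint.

The Lagrangian L = sqrt((1 + y'^2) / y) has no explicit x dependence, so the Beltrami identity applies:
    L − y' ∂L/∂y' = C.
Compute ∂L/∂y' = y' / sqrt(y (1 + y'^2)).
Substitute:
    sqrt((1 + y'^2)/y) − y'·y' / sqrt(y (1 + y'^2))
    = (1 + y'^2) / sqrt(y (1 + y'^2)) − y'^2 / sqrt(y (1 + y'^2))
    = 1 / sqrt(y (1 + y'^2)) = C.
Squaring and rearranging gives the first integral
    y (1 + y'^2) = 1/C^2 =: k   (constant).
Solving this first-order ODE by the substitution
    y = (k/2)(1 − cos θ)
yields the cycloid parameterisation
    x(θ) = (k/2)(θ − sin θ),   y(θ) = (k/2)(1 − cos θ).
The constant k is fixed by the endpoint condition.
Now fit the given lower endpoint (x1, y1) = (38π/2, 38). At the bottom of the first arch (θ = π), the parametric equations give
    y(π) = (k/2)(1 − cos π) = k,
    x(π) = (k/2)(π − sin π) = kπ/2.
Matching y(π) = 38 gives k = 38, consistent with x(π) = 38π/2. Therefore the specific cycloid is
    x(θ) = (38/2)(θ − sin θ),   y(θ) = (38/2)(1 − cos θ).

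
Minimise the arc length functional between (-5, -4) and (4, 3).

Arc-length functional: J[y] = ∫ sqrt(1 + (y')^2) dx.
Lagrangian L = sqrt(1 + (y')^2) has no explicit y dependence, so ∂L/∂y = 0 and the Euler-Lagrange equation gives
    d/dx( y' / sqrt(1 + (y')^2) ) = 0  ⇒  y' / sqrt(1 + (y')^2) = const.
Hence y' is constant, so y(x) is affine.
Fitting the endpoints (-5, -4) and (4, 3):
    slope m = (3 − (-4)) / (4 − (-5)) = 7/9,
    intercept c = (-4) − m·(-5) = -1/9.
Extremal: y(x) = (7/9) x - 1/9.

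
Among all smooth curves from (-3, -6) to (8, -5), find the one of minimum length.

Arc-length functional: J[y] = ∫ sqrt(1 + (y')^2) dx.
Lagrangian L = sqrt(1 + (y')^2) has no explicit y dependence, so ∂L/∂y = 0 and the Euler-Lagrange equation gives
    d/dx( y' / sqrt(1 + (y')^2) ) = 0  ⇒  y' / sqrt(1 + (y')^2) = const.
Hence y' is constant, so y(x) is affine.
Fitting the endpoints (-3, -6) and (8, -5):
    slope m = ((-5) − (-6)) / (8 − (-3)) = 1/11,
    intercept c = (-6) − m·(-3) = -63/11.
Extremal: y(x) = (1/11) x - 63/11.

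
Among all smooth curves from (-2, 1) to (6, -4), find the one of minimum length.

Arc-length functional: J[y] = ∫ sqrt(1 + (y')^2) dx.
Lagrangian L = sqrt(1 + (y')^2) has no explicit y dependence, so ∂L/∂y = 0 and the Euler-Lagrange equation gives
    d/dx( y' / sqrt(1 + (y')^2) ) = 0  ⇒  y' / sqrt(1 + (y')^2) = const.
Hence y' is constant, so y(x) is affine.
Fitting the endpoints (-2, 1) and (6, -4):
    slope m = ((-4) − 1) / (6 − (-2)) = -5/8,
    intercept c = 1 − m·(-2) = -1/4.
Extremal: y(x) = (-5/8) x - 1/4.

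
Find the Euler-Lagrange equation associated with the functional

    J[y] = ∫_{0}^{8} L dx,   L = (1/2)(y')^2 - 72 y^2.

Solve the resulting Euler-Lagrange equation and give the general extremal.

The Lagrangian is L = (1/2)(y')^2 - 72 y^2.
∂L/∂y = -144y.
∂L/∂y' = y'.
The Euler-Lagrange equation d/dx(∂L/∂y') − ∂L/∂y = 0 becomes:
    y'' + 144 y = 0
General solution: y(x) = A sin(12x) + B cos(12x), where A and B are arbitrary constants fixed by the endpoint conditions.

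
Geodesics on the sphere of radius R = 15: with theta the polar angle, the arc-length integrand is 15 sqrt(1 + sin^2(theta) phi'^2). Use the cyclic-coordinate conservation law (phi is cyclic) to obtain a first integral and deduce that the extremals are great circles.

On the sphere of radius R = 15 with spherical coordinates (θ, φ), the induced metric is
    ds^2 = 225(dθ^2 + sin^2(θ) dφ^2).
Parameterise by θ; the arc-length functional is
    J[φ] = ∫ 15 sqrt(1 + sin^2(θ) (dφ/dθ)^2) dθ,
so L = 15 sqrt(1 + sin^2(θ) φ'^2). Compute
    ∂L/∂φ = 0  (L has no explicit φ dependence),
    ∂L/∂φ' = 15 sin^2(θ) φ' / sqrt(1 + sin^2(θ) φ'^2).
Since ∂L/∂φ = 0, the Euler-Lagrange equation
    d/dθ(∂L/∂φ') − ∂L/∂φ = 0
reduces to d/dθ(∂L/∂φ') = 0, i.e. the momentum conjugate to φ is conserved:
    15 sin^2(θ) φ' / sqrt(1 + sin^2(θ) φ'^2) = C.
The overall factor of 15 is constant, so dividing through gives Clairaut's relation sin^2(θ) φ' / sqrt(1 + sin^2(θ) φ'^2) = C' (with C' = C/15). Solving for φ' and integrating gives the great-circle family
    cot(θ) = A cos(φ − φ_0),
i.e. the intersection of the sphere with a plane through the origin. The two constants A and φ_0 (equivalently C and one phase) are fixed by the two endpoint conditions.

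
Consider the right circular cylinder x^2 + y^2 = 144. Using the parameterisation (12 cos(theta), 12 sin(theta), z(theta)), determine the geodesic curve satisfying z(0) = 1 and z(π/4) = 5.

Parameterise the cylinder of radius R = 12 as
    r(θ) = (12 cos θ, 12 sin θ, z(θ)).
The arc-length element is
    ds = sqrt(144 + (dz/dθ)^2) dθ,
so the Lagrangian is L = sqrt(144 + z'^2).
L depends on z' only, not on z or θ, so ∂L/∂z = 0 and
    ∂L/∂z' = z' / sqrt(144 + z'^2).
The Euler-Lagrange equation gives
    d/dθ( z' / sqrt(144 + z'^2) ) = 0,
so z' is constant. Integrating once:
    z(θ) = a θ + b,
a helix on the cylinder (a straight line when the cylinder is unrolled). The constants a, b are determined by the endpoint conditions.
With endpoint conditions z(0) = 1 and z(π/4) = 5: from z(0) = b we get b = 1, and a·π/4 + 1 = 5 gives a = 16/π, so
    z(θ) = (16/π) θ + 1.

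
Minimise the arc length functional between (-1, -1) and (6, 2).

Arc-length functional: J[y] = ∫ sqrt(1 + (y')^2) dx.
Lagrangian L = sqrt(1 + (y')^2) has no explicit y dependence, so ∂L/∂y = 0 and the Euler-Lagrange equation gives
    d/dx( y' / sqrt(1 + (y')^2) ) = 0  ⇒  y' / sqrt(1 + (y')^2) = const.
Hence y' is constant, so y(x) is affine.
Fitting the endpoints (-1, -1) and (6, 2):
    slope m = (2 − (-1)) / (6 − (-1)) = 3/7,
    intercept c = (-1) − m·(-1) = -4/7.
Extremal: y(x) = (3/7) x - 4/7.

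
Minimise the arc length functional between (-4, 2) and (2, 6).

Arc-length functional: J[y] = ∫ sqrt(1 + (y')^2) dx.
Lagrangian L = sqrt(1 + (y')^2) has no explicit y dependence, so ∂L/∂y = 0 and the Euler-Lagrange equation gives
    d/dx( y' / sqrt(1 + (y')^2) ) = 0  ⇒  y' / sqrt(1 + (y')^2) = const.
Hence y' is constant, so y(x) is affine.
Fitting the endpoints (-4, 2) and (2, 6):
    slope m = (6 − 2) / (2 − (-4)) = 2/3,
    intercept c = 2 − m·(-4) = 14/3.
Extremal: y(x) = (2/3) x + 14/3.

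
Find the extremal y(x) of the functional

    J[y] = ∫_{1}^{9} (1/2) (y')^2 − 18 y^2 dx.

The Lagrangian is L = (1/2) (y')^2 − 18 y^2.
Compute ∂L/∂y = -36y, ∂L/∂y' = y'.
The Euler-Lagrange equation d/dx(∂L/∂y') − ∂L/∂y = 0 reduces to
    y'' + 36 y = 0.
Its general solution is
    y(x) = A sin(6x) + B cos(6x),
with A, B fixed by the endpoint conditions.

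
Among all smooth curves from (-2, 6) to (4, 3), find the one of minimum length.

Arc-length functional: J[y] = ∫ sqrt(1 + (y')^2) dx.
Lagrangian L = sqrt(1 + (y')^2) has no explicit y dependence, so ∂L/∂y = 0 and the Euler-Lagrange equation gives
    d/dx( y' / sqrt(1 + (y')^2) ) = 0  ⇒  y' / sqrt(1 + (y')^2) = const.
Hence y' is constant, so y(x) is affine.
Fitting the endpoints (-2, 6) and (4, 3):
    slope m = (3 − 6) / (4 − (-2)) = -1/2,
    intercept c = 6 − m·(-2) = 5.
Extremal: y(x) = (-1/2) x + 5.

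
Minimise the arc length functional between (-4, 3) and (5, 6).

Arc-length functional: J[y] = ∫ sqrt(1 + (y')^2) dx.
Lagrangian L = sqrt(1 + (y')^2) has no explicit y dependence, so ∂L/∂y = 0 and the Euler-Lagrange equation gives
    d/dx( y' / sqrt(1 + (y')^2) ) = 0  ⇒  y' / sqrt(1 + (y')^2) = const.
Hence y' is constant, so y(x) is affine.
Fitting the endpoints (-4, 3) and (5, 6):
    slope m = (6 − 3) / (5 − (-4)) = 1/3,
    intercept c = 3 − m·(-4) = 13/3.
Extremal: y(x) = (1/3) x + 13/3.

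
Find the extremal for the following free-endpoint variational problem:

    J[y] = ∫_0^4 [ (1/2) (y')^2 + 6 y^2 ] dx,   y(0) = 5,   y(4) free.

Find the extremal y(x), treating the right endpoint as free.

The Lagrangian L = (1/2) (y')^2 + 6 y^2 gives
    ∂L/∂y = 12 y,   ∂L/∂y' = y'.
Euler-Lagrange: y'' − 12 y = 0.
With k = sqrt(12), the general solution is
    y(x) = A cosh(sqrt(12) x) + B sinh(sqrt(12) x).
Fixed left endpoint y(0) = 5 ⇒ A = 5.
The right endpoint x = 4 is free, so the natural (transversality) condition is ∂L/∂y' |_{x=4} = 0, i.e. y'(4) = 0.
Compute y'(x) = A k sinh(k x) + B k cosh(k x), so
    y'(4) = A k sinh(k·4) + B k cosh(k·4) = 0
    ⇒ B = −A tanh(k·4) = − 5 tanh(sqrt(12)·4).
Therefore the extremal is
    y(x) = 5 cosh(sqrt(12) x) − 5 tanh(sqrt(12)·4) sinh(sqrt(12) x).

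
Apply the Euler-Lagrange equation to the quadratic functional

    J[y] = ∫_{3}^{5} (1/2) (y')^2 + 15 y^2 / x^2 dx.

The Lagrangian is L = (1/2) (y')^2 + 15 y^2 / x^2.
Compute ∂L/∂y = 30y/x^2, ∂L/∂y' = y'.
The Euler-Lagrange equation d/dx(∂L/∂y') − ∂L/∂y = 0 reduces to
    y'' − 30/x^2 · y = 0  (x > 0).
Its general solution is
    y(x) = A x^6 + B x^(-5),
with A, B fixed by the endpoint conditions.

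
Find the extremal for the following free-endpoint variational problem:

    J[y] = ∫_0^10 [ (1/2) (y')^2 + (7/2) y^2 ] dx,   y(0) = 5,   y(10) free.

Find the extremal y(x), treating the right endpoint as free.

The Lagrangian L = (1/2) (y')^2 + (7/2) y^2 gives
    ∂L/∂y = 7 y,   ∂L/∂y' = y'.
Euler-Lagrange: y'' − 7 y = 0.
With k = sqrt(7), the general solution is
    y(x) = A cosh(sqrt(7) x) + B sinh(sqrt(7) x).
Fixed left endpoint y(0) = 5 ⇒ A = 5.
The right endpoint x = 10 is free, so the natural (transversality) condition is ∂L/∂y' |_{x=10} = 0, i.e. y'(10) = 0.
Compute y'(x) = A k sinh(k x) + B k cosh(k x), so
    y'(10) = A k sinh(k·10) + B k cosh(k·10) = 0
    ⇒ B = −A tanh(k·10) = − 5 tanh(sqrt(7)·10).
Therefore the extremal is
    y(x) = 5 cosh(sqrt(7) x) − 5 tanh(sqrt(7)·10) sinh(sqrt(7) x).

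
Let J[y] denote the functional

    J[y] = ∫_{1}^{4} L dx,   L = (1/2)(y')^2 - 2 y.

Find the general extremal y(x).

The Lagrangian is L = (1/2)(y')^2 - 2 y.
∂L/∂y = -2.
∂L/∂y' = y'.
The Euler-Lagrange equation d/dx(∂L/∂y') − ∂L/∂y = 0 becomes:
    y'' + 2 = 0
General solution: y(x) = -x^2 + A x + B, where A and B are arbitrary constants fixed by the endpoint conditions.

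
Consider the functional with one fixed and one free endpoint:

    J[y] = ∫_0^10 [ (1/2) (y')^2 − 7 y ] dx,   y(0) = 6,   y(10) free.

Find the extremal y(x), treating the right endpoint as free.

The Lagrangian L = (1/2) (y')^2 − 7 y gives
    ∂L/∂y = −7,   ∂L/∂y' = y'.
Euler-Lagrange: d/dx(y') − (−7) = 0, i.e. y'' + 7 = 0, so
    y(x) = −(7/2) x^2 + C1 x + C2.
Fixed left endpoint y(0) = 6 ⇒ C2 = 6.
The right endpoint x = 10 is free, so the natural (transversality) condition is ∂L/∂y' |_{x=10} = 0, i.e. y'(10) = 0.
Compute y'(x) = −7 x + C1, so y'(10) = −70 + C1 = 0 ⇒ C1 = 70.
Therefore the extremal is
    y(x) = −(7/2) x^2 + 70 x + 6.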